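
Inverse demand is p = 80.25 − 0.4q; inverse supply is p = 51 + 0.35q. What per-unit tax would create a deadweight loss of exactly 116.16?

13.2

Competitive equilibrium: 80.25 − 0.4q = 51 + 0.35q → q* = 39, p* = 64.65.
A tax t gives Δq = t/0.75 and wedge t, so DWL = t²/1.5.
t²/1.5 = 116.16 → t² = 174.24 → t = 13.2.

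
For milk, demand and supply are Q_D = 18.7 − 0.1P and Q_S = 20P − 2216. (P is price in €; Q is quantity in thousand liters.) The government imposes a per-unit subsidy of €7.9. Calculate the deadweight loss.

€3.10 thousand

In inverse form: demand P = 187 − 10Q, supply P = 110.8 + 0.05Q.
Competitive equilibrium: 187 − 10Q = 110.8 + 0.05Q → Q* = 7.58209, P* = 111.1791.
The subsidy lowers effective supply by 7.9: P = 102.9 + 0.05Q.
New quantity: 187 − 10Q = 102.9 + 0.05Q → Q' = 8.36816.
Overproduction ΔQ = 8.36816 − 7.58209 = 0.78607; wedge = subsidy = 7.9.
Welfare loss = ½ × 0.78607 × 7.9 = €3.10 thousand.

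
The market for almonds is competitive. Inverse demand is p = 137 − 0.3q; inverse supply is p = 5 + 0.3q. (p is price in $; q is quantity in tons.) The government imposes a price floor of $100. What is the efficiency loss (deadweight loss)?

Competitive equilibrium: 137 − 0.3q = 5 + 0.3q → q* = 220, p* = 71.
At the floor p = 100, quantity demanded = (137 − 100)/0.3 = 123.3333.
Sellers' marginal cost at q' = 123.3333: 5 + 0.3·123.3333 = 42.
Δq = 220 − 123.3333 = 96.6667; wedge = 100 − 42 = 58.
DWL = ½ × 96.6667 × 58 = $2803.33.

$2803.33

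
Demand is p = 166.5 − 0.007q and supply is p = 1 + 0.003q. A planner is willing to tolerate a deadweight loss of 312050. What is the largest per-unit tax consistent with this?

79

Competitive equilibrium: 166.5 − 0.007q = 1 + 0.003q → q* = 16550, p* = 50.65.
A tax t gives Δq = t/0.01 and wedge t, so DWL = t²/0.02.
t²/0.02 = 312050 → t² = 6241 → t = 79.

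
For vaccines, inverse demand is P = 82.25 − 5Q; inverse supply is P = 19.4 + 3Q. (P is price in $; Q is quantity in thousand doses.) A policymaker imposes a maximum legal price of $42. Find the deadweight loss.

$0.42 thousand

Competitive equilibrium: 82.25 − 5Q = 19.4 + 3Q → Q* = 7.8563, P* = 42.9688.
At the ceiling P = 42, quantity supplied = (42 − 19.4)/3 = 7.5333.
Willingness to pay at Q' = 7.5333: 82.25 − 5·7.5333 = 44.5835.
ΔQ = 7.8563 − 7.5333 = 0.323; wedge = 44.5835 − 42 = 2.5835.
DWL = ½ × 0.323 × 2.5835 = $0.42 thousand.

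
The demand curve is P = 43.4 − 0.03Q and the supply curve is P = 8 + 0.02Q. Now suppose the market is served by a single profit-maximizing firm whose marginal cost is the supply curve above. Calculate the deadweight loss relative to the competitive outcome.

1762.26

Competitive equilibrium: 43.4 − 0.03Q = 8 + 0.02Q → Q* = 708, P* = 22.16.
Marginal revenue: MR = 43.4 − 0.06Q. Set MR = MC: 43.4 − 0.06Q = 8 + 0.02Q → Q_m = 442.5.
Price P_m = 43.4 − 0.03·442.5 = 30.125; MC(Q_m) = 8 + 0.02·442.5 = 16.85.
Competitive Q* = 708, so ΔQ = 265.5; wedge = 30.125 − 16.85 = 13.275.
Deadweight loss = ½ × 265.5 × 13.275 = 1762.26.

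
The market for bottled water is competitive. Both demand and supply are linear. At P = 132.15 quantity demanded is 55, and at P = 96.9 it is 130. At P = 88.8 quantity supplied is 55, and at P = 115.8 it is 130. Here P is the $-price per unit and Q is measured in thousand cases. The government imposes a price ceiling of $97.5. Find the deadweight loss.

$326.81 thousand

Demand slope = (96.9 − 132.15)/(130 − 55) = −0.47, so P = 158 − 0.47Q.
Supply slope = (115.8 − 88.8)/(130 − 55) = 0.36, so P = 69 + 0.36Q.
Competitive equilibrium: 158 − 0.47Q = 69 + 0.36Q → Q* = 107.2289, P* = 107.6024.
At the ceiling P = 97.5, quantity supplied = (97.5 − 69)/0.36 = 79.1667.
Willingness to pay at Q' = 79.1667: 158 − 0.47·79.1667 = 120.7917.
ΔQ = 107.2289 − 79.1667 = 28.0622; wedge = 120.7917 − 97.5 = 23.2917.
Welfare loss = ½ × 28.0622 × 23.2917 = $326.81 thousand.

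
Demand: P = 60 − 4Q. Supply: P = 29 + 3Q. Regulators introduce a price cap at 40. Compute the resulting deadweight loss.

2.03

Competitive equilibrium: 60 − 4Q = 29 + 3Q → Q* = 4.4286, P* = 42.2857.
At the ceiling P = 40, quantity supplied = (40 − 29)/3 = 3.6667.
Willingness to pay at Q' = 3.6667: 60 − 4·3.6667 = 45.3332.
ΔQ = 4.4286 − 3.6667 = 0.7619; wedge = 45.3332 − 40 = 5.3332.
DWL = ½ × 0.7619 × 5.3332 = 2.03.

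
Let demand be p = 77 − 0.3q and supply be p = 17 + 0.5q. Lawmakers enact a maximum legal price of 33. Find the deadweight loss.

Competitive equilibrium: 77 − 0.3q = 17 + 0.5q → q* = 75, p* = 54.5.
At the ceiling p = 33, quantity supplied = (33 − 17)/0.5 = 32.
Willingness to pay at q' = 32: 77 − 0.3·32 = 67.4.
Δq = 75 − 32 = 43; wedge = 67.4 − 33 = 34.4.
Deadweight loss = ½ × 43 × 34.4 = 739.60.

739.60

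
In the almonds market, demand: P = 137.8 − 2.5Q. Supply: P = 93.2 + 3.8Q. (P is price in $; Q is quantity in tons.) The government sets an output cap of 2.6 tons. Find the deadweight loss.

$63.20

Competitive equilibrium: 137.8 − 2.5Q = 93.2 + 3.8Q → Q* = 7.0794, P* = 120.1016.
At Q = 2.6: demand price = 137.8 − 2.5·2.6 = 131.3; supply price = 93.2 + 3.8·2.6 = 103.08.
ΔQ = 7.0794 − 2.6 = 4.4794; wedge = 131.3 − 103.08 = 28.22.
Welfare loss = ½ × 4.4794 × 28.22 = $63.20.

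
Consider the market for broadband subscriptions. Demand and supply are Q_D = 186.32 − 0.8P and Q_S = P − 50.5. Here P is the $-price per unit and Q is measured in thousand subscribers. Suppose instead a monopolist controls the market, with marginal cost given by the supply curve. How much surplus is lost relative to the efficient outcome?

$943.02 thousand

In inverse form: demand P = 232.9 − 1.25Q, supply P = 50.5 + Q.
Competitive equilibrium: 232.9 − 1.25Q = 50.5 + Q → Q* = 81.0667, P* = 131.5667.
Marginal revenue: MR = 232.9 − 2.5Q. Set MR = MC: 232.9 − 2.5Q = 50.5 + Q → Q_m = 52.1143.
Price P_m = 232.9 − 1.25·52.1143 = 167.7571; MC(Q_m) = 50.5 + 1·52.1143 = 102.6143.
Competitive Q* = 81.0667, so ΔQ = 28.9524; wedge = 167.7571 − 102.6143 = 65.1428.
Deadweight loss = ½ × 28.9524 × 65.1428 = $943.02 thousand.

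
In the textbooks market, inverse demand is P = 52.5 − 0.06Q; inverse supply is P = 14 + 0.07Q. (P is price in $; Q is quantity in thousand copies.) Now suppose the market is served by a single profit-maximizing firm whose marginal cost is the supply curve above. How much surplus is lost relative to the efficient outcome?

$568.52 thousand

Competitive equilibrium: 52.5 − 0.06Q = 14 + 0.07Q → Q* = 296.1538, P* = 34.7308.
Marginal revenue: MR = 52.5 − 0.12Q. Set MR = MC: 52.5 − 0.12Q = 14 + 0.07Q → Q_m = 202.6316.
Price P_m = 52.5 − 0.06·202.6316 = 40.3421; MC(Q_m) = 14 + 0.07·202.6316 = 28.1842.
Competitive Q* = 296.1538, so ΔQ = 93.5222; wedge = 40.3421 − 28.1842 = 12.1579.
Welfare loss = ½ × 93.5222 × 12.1579 = $568.52 thousand.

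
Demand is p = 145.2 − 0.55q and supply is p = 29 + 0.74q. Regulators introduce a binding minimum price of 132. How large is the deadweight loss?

Competitive equilibrium: 145.2 − 0.55q = 29 + 0.74q → q* = 90.0775, p* = 95.6574.
At the floor p = 132, quantity demanded = (145.2 − 132)/0.55 = 24.
Sellers' marginal cost at q' = 24: 29 + 0.74·24 = 46.76.
Δq = 90.0775 − 24 = 66.0775; wedge = 132 − 46.76 = 85.24.
Welfare loss = ½ × 66.0775 × 85.24 = 2816.22.

2816.22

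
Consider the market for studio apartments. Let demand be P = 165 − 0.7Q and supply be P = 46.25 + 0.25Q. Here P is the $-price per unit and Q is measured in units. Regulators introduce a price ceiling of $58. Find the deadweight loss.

$2889.90

Competitive equilibrium: 165 − 0.7Q = 46.25 + 0.25Q → Q* = 125, P* = 77.5.
At the ceiling P = 58, quantity supplied = (58 − 46.25)/0.25 = 47.
Willingness to pay at Q' = 47: 165 − 0.7·47 = 132.1.
ΔQ = 125 − 47 = 78; wedge = 132.1 − 58 = 74.1.
DWL = ½ × 78 × 74.1 = $2889.90.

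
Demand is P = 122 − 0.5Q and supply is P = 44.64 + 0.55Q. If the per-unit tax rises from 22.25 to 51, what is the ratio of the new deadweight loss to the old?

Competitive equilibrium: 122 − 0.5Q = 44.64 + 0.55Q → Q* = 73.6762, P* = 85.1619.
For a per-unit tax t: ΔQ = t/1.05, so DWL = ½·t·(t/1.05) = t²/2.1.
At t = 22.25: DWL = 235.744. At t = 51: DWL = 1238.571.
Ratio = (51/22.25)² = 5.254.

5.254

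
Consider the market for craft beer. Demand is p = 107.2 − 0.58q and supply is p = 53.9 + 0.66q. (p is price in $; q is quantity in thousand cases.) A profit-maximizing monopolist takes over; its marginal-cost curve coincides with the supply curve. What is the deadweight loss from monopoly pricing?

Competitive equilibrium: 107.2 − 0.58q = 53.9 + 0.66q → q* = 42.9839, p* = 82.2694.
Marginal revenue: MR = 107.2 − 1.16q. Set MR = MC: 107.2 − 1.16q = 53.9 + 0.66q → q_m = 29.2857.
Price p_m = 107.2 − 0.58·29.2857 = 90.2143; MC(q_m) = 53.9 + 0.66·29.2857 = 73.2286.
Competitive q* = 42.9839, so Δq = 13.6982; wedge = 90.2143 − 73.2286 = 16.9857.
DWL = ½ × 13.6982 × 16.9857 = $116.34 thousand.

$116.34 thousand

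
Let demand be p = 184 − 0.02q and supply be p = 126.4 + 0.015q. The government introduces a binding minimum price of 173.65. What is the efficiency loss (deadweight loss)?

22275.18

Competitive equilibrium: 184 − 0.02q = 126.4 + 0.015q → q* = 1645.7143, p* = 151.0857.
At the floor p = 173.65, quantity demanded = (184 − 173.65)/0.02 = 517.5.
Sellers' marginal cost at q' = 517.5: 126.4 + 0.015·517.5 = 134.1625.
Δq = 1645.7143 − 517.5 = 1128.2143; wedge = 173.65 − 134.1625 = 39.4875.
Welfare loss = ½ × 1128.2143 × 39.4875 = 22275.18.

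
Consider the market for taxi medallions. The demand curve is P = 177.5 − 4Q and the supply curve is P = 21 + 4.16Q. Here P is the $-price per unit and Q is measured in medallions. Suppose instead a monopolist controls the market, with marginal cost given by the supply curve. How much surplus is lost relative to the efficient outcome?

$162.39

Competitive equilibrium: 177.5 − 4Q = 21 + 4.16Q → Q* = 19.1789, P* = 100.7843.
Marginal revenue: MR = 177.5 − 8Q. Set MR = MC: 177.5 − 8Q = 21 + 4.16Q → Q_m = 12.8701.
Price P_m = 177.5 − 4·12.8701 = 126.0196; MC(Q_m) = 21 + 4.16·12.8701 = 74.5396.
Competitive Q* = 19.1789, so ΔQ = 6.3088; wedge = 126.0196 − 74.5396 = 51.48.
Deadweight loss = ½ × 6.3088 × 51.48 = $162.39.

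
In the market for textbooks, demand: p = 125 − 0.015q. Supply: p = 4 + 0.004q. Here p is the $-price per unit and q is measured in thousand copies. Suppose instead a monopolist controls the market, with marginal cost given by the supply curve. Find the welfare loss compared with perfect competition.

Competitive equilibrium: 125 − 0.015q = 4 + 0.004q → q* = 6368.421053, p* = 29.473684.
Marginal revenue: MR = 125 − 0.03q. Set MR = MC: 125 − 0.03q = 4 + 0.004q → q_m = 3558.823529.
Price p_m = 125 − 0.015·3558.823529 = 71.617647; MC(q_m) = 4 + 0.004·3558.823529 = 18.235294.
Competitive q* = 6368.421053, so Δq = 2809.597524; wedge = 71.617647 − 18.235294 = 53.382353.
DWL = ½ × 2809.597524 × 53.382353 = $74991.46 thousand.

$74991.46 thousand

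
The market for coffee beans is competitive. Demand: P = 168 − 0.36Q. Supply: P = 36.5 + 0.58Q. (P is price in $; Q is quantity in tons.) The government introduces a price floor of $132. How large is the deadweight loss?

Competitive equilibrium: 168 − 0.36Q = 36.5 + 0.58Q → Q* = 139.8936, P* = 117.6383.
At the floor P = 132, quantity demanded = (168 − 132)/0.36 = 100.
Sellers' marginal cost at Q' = 100: 36.5 + 0.58·100 = 94.5.
ΔQ = 139.8936 − 100 = 39.8936; wedge = 132 − 94.5 = 37.5.
Welfare loss = ½ × 39.8936 × 37.5 = $748.01.

$748.01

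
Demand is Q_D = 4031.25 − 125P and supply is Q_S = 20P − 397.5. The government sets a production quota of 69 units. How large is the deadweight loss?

In inverse form: demand P = 32.25 − 0.008Q, supply P = 19.875 + 0.05Q.
Competitive equilibrium: 32.25 − 0.008Q = 19.875 + 0.05Q → Q* = 213.3621, P* = 30.5431.
At Q = 69: demand price = 32.25 − 0.008·69 = 31.698; supply price = 19.875 + 0.05·69 = 23.325.
ΔQ = 213.3621 − 69 = 144.3621; wedge = 31.698 − 23.325 = 8.373.
Welfare loss = ½ × 144.3621 × 8.373 = 604.37.

604.37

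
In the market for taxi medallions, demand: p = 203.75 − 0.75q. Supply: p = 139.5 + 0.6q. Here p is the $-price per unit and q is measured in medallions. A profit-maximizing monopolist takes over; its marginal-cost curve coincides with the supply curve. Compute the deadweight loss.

$195.01

Competitive equilibrium: 203.75 − 0.75q = 139.5 + 0.6q → q* = 47.59259, p* = 168.05556.
Marginal revenue: MR = 203.75 − 1.5q. Set MR = MC: 203.75 − 1.5q = 139.5 + 0.6q → q_m = 30.59524.
Price p_m = 203.75 − 0.75·30.59524 = 180.80357; MC(q_m) = 139.5 + 0.6·30.59524 = 157.85714.
Competitive q* = 47.59259, so Δq = 16.99735; wedge = 180.80357 − 157.85714 = 22.94643.
DWL = ½ × 16.99735 × 22.94643 = $195.01.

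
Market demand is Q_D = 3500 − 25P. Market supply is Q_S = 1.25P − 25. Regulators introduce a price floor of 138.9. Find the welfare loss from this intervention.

In inverse form: demand P = 140 − 0.04Q, supply P = 20 + 0.8Q.
Competitive equilibrium: 140 − 0.04Q = 20 + 0.8Q → Q* = 142.8571, P* = 134.2857.
At the floor P = 138.9, quantity demanded = (140 − 138.9)/0.04 = 27.5.
Sellers' marginal cost at Q' = 27.5: 20 + 0.8·27.5 = 42.
ΔQ = 142.8571 − 27.5 = 115.3571; wedge = 138.9 − 42 = 96.9.
DWL = ½ × 115.3571 × 96.9 = 5589.05.

5589.05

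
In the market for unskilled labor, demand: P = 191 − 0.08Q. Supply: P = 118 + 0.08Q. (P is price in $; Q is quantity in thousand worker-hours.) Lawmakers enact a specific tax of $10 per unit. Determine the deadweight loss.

Competitive equilibrium: 191 − 0.08Q = 118 + 0.08Q → Q* = 456.25, P* = 154.5.
With the tax, the buyer price exceeds the seller price by 10: (191 − 0.08Q) − (118 + 0.08Q) = 10 → Q' = 393.75.
ΔQ = 456.25 − 393.75 = 62.5; the wedge equals the tax, 10.
Welfare loss = ½ × 62.5 × 10 = $312.50 thousand.

$312.50 thousand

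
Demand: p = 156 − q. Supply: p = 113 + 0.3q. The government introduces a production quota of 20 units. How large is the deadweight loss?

111.15

Competitive equilibrium: 156 − q = 113 + 0.3q → q* = 33.0769, p* = 122.9231.
At q = 20: demand price = 156 − 1·20 = 136; supply price = 113 + 0.3·20 = 119.
Δq = 33.0769 − 20 = 13.0769; wedge = 136 − 119 = 17.
The triangle = ½ × 13.0769 × 17 = 111.15.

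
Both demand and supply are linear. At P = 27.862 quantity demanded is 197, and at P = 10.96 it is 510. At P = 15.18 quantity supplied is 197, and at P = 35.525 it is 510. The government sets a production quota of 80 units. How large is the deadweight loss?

Demand slope = (10.96 − 27.862)/(510 − 197) = −0.054, so P = 38.5 − 0.054Q.
Supply slope = (35.525 − 15.18)/(510 − 197) = 0.065, so P = 2.375 + 0.065Q.
Competitive equilibrium: 38.5 − 0.054Q = 2.375 + 0.065Q → Q* = 303.5714, P* = 22.1071.
At Q = 80: demand price = 38.5 − 0.054·80 = 34.18; supply price = 2.375 + 0.065·80 = 7.575.
ΔQ = 303.5714 − 80 = 223.5714; wedge = 34.18 − 7.575 = 26.605.
The triangle = ½ × 223.5714 × 26.605 = 2974.06.

2974.06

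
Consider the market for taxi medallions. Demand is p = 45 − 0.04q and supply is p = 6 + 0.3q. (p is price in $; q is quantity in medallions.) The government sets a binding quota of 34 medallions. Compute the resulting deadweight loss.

$1107.28

Competitive equilibrium: 45 − 0.04q = 6 + 0.3q → q* = 114.7059, p* = 40.4118.
At q = 34: demand price = 45 − 0.04·34 = 43.64; supply price = 6 + 0.3·34 = 16.2.
Δq = 114.7059 − 34 = 80.7059; wedge = 43.64 − 16.2 = 27.44.
DWL = ½ × 80.7059 × 27.44 = $1107.28.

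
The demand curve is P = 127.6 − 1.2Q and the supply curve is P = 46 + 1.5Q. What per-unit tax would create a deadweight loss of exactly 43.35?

Competitive equilibrium: 127.6 − 1.2Q = 46 + 1.5Q → Q* = 30.2222, P* = 91.3333.
A tax t gives ΔQ = t/2.7 and wedge t, so DWL = t²/5.4.
t²/5.4 = 43.35 → t² = 234.09 → t = 15.3.

15.3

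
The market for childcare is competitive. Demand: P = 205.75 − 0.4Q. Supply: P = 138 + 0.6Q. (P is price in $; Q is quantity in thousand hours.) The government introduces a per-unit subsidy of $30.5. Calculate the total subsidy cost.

$2996.625 thousand

Competitive equilibrium: 205.75 − 0.4Q = 138 + 0.6Q → Q* = 67.75, P* = 178.65.
The subsidy lowers effective supply by 30.5: P = 107.5 + 0.6Q.
New quantity: 205.75 − 0.4Q = 107.5 + 0.6Q → Q' = 98.25.
Total subsidy cost = 30.5 × 98.25 = $2996.625 thousand.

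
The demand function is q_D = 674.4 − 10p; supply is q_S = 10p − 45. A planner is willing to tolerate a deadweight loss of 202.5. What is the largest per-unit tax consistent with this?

In inverse form: demand p = 67.44 − 0.1q, supply p = 4.5 + 0.1q.
Competitive equilibrium: 67.44 − 0.1q = 4.5 + 0.1q → q* = 314.7, p* = 35.97.
A tax t gives Δq = t/0.2 and wedge t, so DWL = t²/0.4.
t²/0.4 = 202.5 → t² = 81 → t = 9.

9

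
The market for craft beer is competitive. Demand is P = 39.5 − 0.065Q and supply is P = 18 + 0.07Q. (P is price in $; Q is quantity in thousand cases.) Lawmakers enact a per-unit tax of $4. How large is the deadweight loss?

Competitive equilibrium: 39.5 − 0.065Q = 18 + 0.07Q → Q* = 159.2593, P* = 29.1481.
With the tax, the buyer price exceeds the seller price by 4: (39.5 − 0.065Q) − (18 + 0.07Q) = 4 → Q' = 129.6296.
ΔQ = 159.2593 − 129.6296 = 29.6297; the wedge equals the tax, 4.
The triangle = ½ × 29.6297 × 4 = $59.26 thousand.

$59.26 thousand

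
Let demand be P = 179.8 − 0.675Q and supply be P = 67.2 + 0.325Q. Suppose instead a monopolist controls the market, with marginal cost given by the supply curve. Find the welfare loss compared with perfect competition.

Competitive equilibrium: 179.8 − 0.675Q = 67.2 + 0.325Q → Q* = 112.6, P* = 103.795.
Marginal revenue: MR = 179.8 − 1.35Q. Set MR = MC: 179.8 − 1.35Q = 67.2 + 0.325Q → Q_m = 67.2239.
Price P_m = 179.8 − 0.675·67.2239 = 134.4239; MC(Q_m) = 67.2 + 0.325·67.2239 = 89.0478.
Competitive Q* = 112.6, so ΔQ = 45.3761; wedge = 134.4239 − 89.0478 = 45.3761.
DWL = ½ × 45.3761 × 45.3761 = 1029.50.

1029.50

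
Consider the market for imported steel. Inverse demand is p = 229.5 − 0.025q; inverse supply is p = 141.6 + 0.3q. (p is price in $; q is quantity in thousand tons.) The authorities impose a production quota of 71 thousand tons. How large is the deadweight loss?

Competitive equilibrium: 229.5 − 0.025q = 141.6 + 0.3q → q* = 270.4615, p* = 222.7385.
At q = 71: demand price = 229.5 − 0.025·71 = 227.725; supply price = 141.6 + 0.3·71 = 162.9.
Δq = 270.4615 − 71 = 199.4615; wedge = 227.725 − 162.9 = 64.825.
DWL = ½ × 199.4615 × 64.825 = $6465.05 thousand.

$6465.05 thousand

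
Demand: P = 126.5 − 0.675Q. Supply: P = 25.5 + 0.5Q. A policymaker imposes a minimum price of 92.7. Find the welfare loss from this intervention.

Competitive equilibrium: 126.5 − 0.675Q = 25.5 + 0.5Q → Q* = 85.9574, P* = 68.4787.
At the floor P = 92.7, quantity demanded = (126.5 − 92.7)/0.675 = 50.0741.
Sellers' marginal cost at Q' = 50.0741: 25.5 + 0.5·50.0741 = 50.5371.
ΔQ = 85.9574 − 50.0741 = 35.8833; wedge = 92.7 − 50.5371 = 42.1629.
Welfare loss = ½ × 35.8833 × 42.1629 = 756.47.

756.47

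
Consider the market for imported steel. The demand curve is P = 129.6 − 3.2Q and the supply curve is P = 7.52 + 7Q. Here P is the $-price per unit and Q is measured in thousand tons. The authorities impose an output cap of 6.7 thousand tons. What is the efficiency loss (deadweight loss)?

$141.57 thousand

Competitive equilibrium: 129.6 − 3.2Q = 7.52 + 7Q → Q* = 11.9686, P* = 91.3004.
At Q = 6.7: demand price = 129.6 − 3.2·6.7 = 108.16; supply price = 7.52 + 7·6.7 = 54.42.
ΔQ = 11.9686 − 6.7 = 5.2686; wedge = 108.16 − 54.42 = 53.74.
Welfare loss = ½ × 5.2686 × 53.74 = $141.57 thousand.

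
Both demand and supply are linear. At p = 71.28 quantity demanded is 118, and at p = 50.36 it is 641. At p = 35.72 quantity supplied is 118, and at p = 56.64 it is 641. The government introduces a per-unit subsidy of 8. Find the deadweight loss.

Demand slope = (50.36 − 71.28)/(641 − 118) = −0.04, so p = 76 − 0.04q.
Supply slope = (56.64 − 35.72)/(641 − 118) = 0.04, so p = 31 + 0.04q.
Competitive equilibrium: 76 − 0.04q = 31 + 0.04q → q* = 562.5, p* = 53.5.
The subsidy lowers effective supply by 8: p = 23 + 0.04q.
New quantity: 76 − 0.04q = 23 + 0.04q → q' = 662.5.
Overproduction Δq = 662.5 − 562.5 = 100; wedge = subsidy = 8.
Deadweight loss = ½ × 100 × 8 = 400.

400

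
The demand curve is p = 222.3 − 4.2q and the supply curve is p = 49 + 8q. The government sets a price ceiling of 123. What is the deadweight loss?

Competitive equilibrium: 222.3 − 4.2q = 49 + 8q → q* = 14.2049, p* = 162.6393.
At the ceiling p = 123, quantity supplied = (123 − 49)/8 = 9.25.
Willingness to pay at q' = 9.25: 222.3 − 4.2·9.25 = 183.45.
Δq = 14.2049 − 9.25 = 4.9549; wedge = 183.45 − 123 = 60.45.
Welfare loss = ½ × 4.9549 × 60.45 = 149.76.

149.76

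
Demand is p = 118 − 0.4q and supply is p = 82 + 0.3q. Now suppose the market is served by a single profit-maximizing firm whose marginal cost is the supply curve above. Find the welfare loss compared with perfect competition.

122.41

Competitive equilibrium: 118 − 0.4q = 82 + 0.3q → q* = 51.4286, p* = 97.4286.
Marginal revenue: MR = 118 − 0.8q. Set MR = MC: 118 − 0.8q = 82 + 0.3q → q_m = 32.7273.
Price p_m = 118 − 0.4·32.7273 = 104.9091; MC(q_m) = 82 + 0.3·32.7273 = 91.8182.
Competitive q* = 51.4286, so Δq = 18.7013; wedge = 104.9091 − 91.8182 = 13.0909.
Welfare loss = ½ × 18.7013 × 13.0909 = 122.41.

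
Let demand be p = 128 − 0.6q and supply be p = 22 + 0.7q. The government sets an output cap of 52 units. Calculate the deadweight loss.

Competitive equilibrium: 128 − 0.6q = 22 + 0.7q → q* = 81.5385, p* = 79.0769.
At q = 52: demand price = 128 − 0.6·52 = 96.8; supply price = 22 + 0.7·52 = 58.4.
Δq = 81.5385 − 52 = 29.5385; wedge = 96.8 − 58.4 = 38.4.
The triangle = ½ × 29.5385 × 38.4 = 567.14.

567.14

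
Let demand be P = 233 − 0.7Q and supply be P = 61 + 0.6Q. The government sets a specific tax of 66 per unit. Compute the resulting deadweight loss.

Competitive equilibrium: 233 − 0.7Q = 61 + 0.6Q → Q* = 132.3077, P* = 140.3846.
With the tax, the buyer price exceeds the seller price by 66: (233 − 0.7Q) − (61 + 0.6Q) = 66 → Q' = 81.5385.
ΔQ = 132.3077 − 81.5385 = 50.7692; the wedge equals the tax, 66.
DWL = ½ × 50.7692 × 66 = 1675.38.

1675.38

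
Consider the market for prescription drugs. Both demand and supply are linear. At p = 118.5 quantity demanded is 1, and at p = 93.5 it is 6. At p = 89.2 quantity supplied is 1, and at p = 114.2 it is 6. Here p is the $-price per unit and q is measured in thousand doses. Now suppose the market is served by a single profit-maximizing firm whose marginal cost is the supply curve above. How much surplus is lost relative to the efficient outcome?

Demand slope = (93.5 − 118.5)/(6 − 1) = −5, so p = 123.5 − 5q.
Supply slope = (114.2 − 89.2)/(6 − 1) = 5, so p = 84.2 + 5q.
Competitive equilibrium: 123.5 − 5q = 84.2 + 5q → q* = 3.93, p* = 103.85.
Marginal revenue: MR = 123.5 − 10q. Set MR = MC: 123.5 − 10q = 84.2 + 5q → q_m = 2.62.
Price p_m = 123.5 − 5·2.62 = 110.4; MC(q_m) = 84.2 + 5·2.62 = 97.3.
Competitive q* = 3.93, so Δq = 1.31; wedge = 110.4 − 97.3 = 13.1.
DWL = ½ × 1.31 × 13.1 = $8.58 thousand.

$8.58 thousand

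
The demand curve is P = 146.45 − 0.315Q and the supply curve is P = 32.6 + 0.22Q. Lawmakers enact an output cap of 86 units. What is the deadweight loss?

4301.18

Competitive equilibrium: 146.45 − 0.315Q = 32.6 + 0.22Q → Q* = 212.8037, P* = 79.4168.
At Q = 86: demand price = 146.45 − 0.315·86 = 119.36; supply price = 32.6 + 0.22·86 = 51.52.
ΔQ = 212.8037 − 86 = 126.8037; wedge = 119.36 − 51.52 = 67.84.
DWL = ½ × 126.8037 × 67.84 = 4301.18.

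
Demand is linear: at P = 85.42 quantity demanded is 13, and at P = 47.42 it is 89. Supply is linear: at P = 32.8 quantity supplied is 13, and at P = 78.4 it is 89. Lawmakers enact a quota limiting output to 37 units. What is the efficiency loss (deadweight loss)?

312.49

Demand slope = (47.42 − 85.42)/(89 − 13) = −0.5, so P = 91.92 − 0.5Q.
Supply slope = (78.4 − 32.8)/(89 − 13) = 0.6, so P = 25 + 0.6Q.
Competitive equilibrium: 91.92 − 0.5Q = 25 + 0.6Q → Q* = 60.83636, P* = 61.50182.
At Q = 37: demand price = 91.92 − 0.5·37 = 73.42; supply price = 25 + 0.6·37 = 47.2.
ΔQ = 60.83636 − 37 = 23.83636; wedge = 73.42 − 47.2 = 26.22.
Deadweight loss = ½ × 23.83636 × 26.22 = 312.49.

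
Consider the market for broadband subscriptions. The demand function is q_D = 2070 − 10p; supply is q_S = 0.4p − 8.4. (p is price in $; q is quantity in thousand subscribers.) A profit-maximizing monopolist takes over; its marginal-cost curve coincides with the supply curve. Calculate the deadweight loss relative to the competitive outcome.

$9.13 thousand

In inverse form: demand p = 207 − 0.1q, supply p = 21 + 2.5q.
Competitive equilibrium: 207 − 0.1q = 21 + 2.5q → q* = 71.5385, p* = 199.8462.
Marginal revenue: MR = 207 − 0.2q. Set MR = MC: 207 − 0.2q = 21 + 2.5q → q_m = 68.8889.
Price p_m = 207 − 0.1·68.8889 = 200.1111; MC(q_m) = 21 + 2.5·68.8889 = 193.2223.
Competitive q* = 71.5385, so Δq = 2.6496; wedge = 200.1111 − 193.2223 = 6.8888.
DWL = ½ × 2.6496 × 6.8888 = $9.13 thousand.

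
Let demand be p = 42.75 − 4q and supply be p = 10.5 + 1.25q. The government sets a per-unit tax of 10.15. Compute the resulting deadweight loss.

Competitive equilibrium: 42.75 − 4q = 10.5 + 1.25q → q* = 6.1429, p* = 18.1786.
With the tax, the buyer price exceeds the seller price by 10.15: (42.75 − 4q) − (10.5 + 1.25q) = 10.15 → q' = 4.2095.
Δq = 6.1429 − 4.2095 = 1.9334; the wedge equals the tax, 10.15.
Deadweight loss = ½ × 1.9334 × 10.15 = 9.81.

9.81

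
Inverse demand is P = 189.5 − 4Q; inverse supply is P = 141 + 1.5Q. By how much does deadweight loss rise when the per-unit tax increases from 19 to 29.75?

Competitive equilibrium: 189.5 − 4Q = 141 + 1.5Q → Q* = 8.8182, P* = 154.2273.
For a per-unit tax t: ΔQ = t/5.5, so DWL = ½·t·(t/5.5) = t²/11.
At t = 19: DWL = 32.818. At t = 29.75: DWL = 80.46.
Increase = 80.46 − 32.818 = 47.64.

47.64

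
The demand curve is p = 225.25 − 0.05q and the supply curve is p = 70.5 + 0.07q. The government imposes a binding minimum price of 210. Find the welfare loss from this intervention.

58164.26

Competitive equilibrium: 225.25 − 0.05q = 70.5 + 0.07q → q* = 1289.5833, p* = 160.7708.
At the floor p = 210, quantity demanded = (225.25 − 210)/0.05 = 305.
Sellers' marginal cost at q' = 305: 70.5 + 0.07·305 = 91.85.
Δq = 1289.5833 − 305 = 984.5833; wedge = 210 − 91.85 = 118.15.
Welfare loss = ½ × 984.5833 × 118.15 = 58164.26.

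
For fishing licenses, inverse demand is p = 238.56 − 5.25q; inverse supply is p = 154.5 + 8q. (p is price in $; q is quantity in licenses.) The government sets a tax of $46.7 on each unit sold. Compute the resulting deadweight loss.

Competitive equilibrium: 238.56 − 5.25q = 154.5 + 8q → q* = 6.3442, p* = 205.2532.
With the tax, the buyer price exceeds the seller price by 46.7: (238.56 − 5.25q) − (154.5 + 8q) = 46.7 → q' = 2.8196.
Δq = 6.3442 − 2.8196 = 3.5246; the wedge equals the tax, 46.7.
Deadweight loss = ½ × 3.5246 × 46.7 = $82.30.

$82.30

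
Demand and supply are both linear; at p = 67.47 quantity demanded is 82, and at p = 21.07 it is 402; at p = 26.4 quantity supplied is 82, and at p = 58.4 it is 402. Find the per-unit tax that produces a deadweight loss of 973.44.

21.84

Demand slope = (21.07 − 67.47)/(402 − 82) = −0.145, so p = 79.36 − 0.145q.
Supply slope = (58.4 − 26.4)/(402 − 82) = 0.1, so p = 18.2 + 0.1q.
Competitive equilibrium: 79.36 − 0.145q = 18.2 + 0.1q → q* = 249.6327, p* = 43.1633.
A tax t gives Δq = t/0.245 and wedge t, so DWL = t²/0.49.
t²/0.49 = 973.44 → t² = 476.9856 → t = 21.84.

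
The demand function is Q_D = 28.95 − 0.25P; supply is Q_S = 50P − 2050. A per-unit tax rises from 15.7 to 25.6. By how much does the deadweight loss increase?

In inverse form: demand P = 115.8 − 4Q, supply P = 41 + 0.02Q.
Competitive equilibrium: 115.8 − 4Q = 41 + 0.02Q → Q* = 18.607, P* = 41.3721.
For a per-unit tax t: ΔQ = t/4.02, so DWL = ½·t·(t/4.02) = t²/8.04.
At t = 15.7: DWL = 30.658. At t = 25.6: DWL = 81.512.
Increase = 81.512 − 30.658 = 50.85.

50.85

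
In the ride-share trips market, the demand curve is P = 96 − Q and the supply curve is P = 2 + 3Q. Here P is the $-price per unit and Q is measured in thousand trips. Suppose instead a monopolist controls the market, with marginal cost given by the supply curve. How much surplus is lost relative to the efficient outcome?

$44.18 thousand

Competitive equilibrium: 96 − Q = 2 + 3Q → Q* = 23.5, P* = 72.5.
Marginal revenue: MR = 96 − 2Q. Set MR = MC: 96 − 2Q = 2 + 3Q → Q_m = 18.8.
Price P_m = 96 − 1·18.8 = 77.2; MC(Q_m) = 2 + 3·18.8 = 58.4.
Competitive Q* = 23.5, so ΔQ = 4.7; wedge = 77.2 − 58.4 = 18.8.
Deadweight loss = ½ × 4.7 × 18.8 = $44.18 thousand.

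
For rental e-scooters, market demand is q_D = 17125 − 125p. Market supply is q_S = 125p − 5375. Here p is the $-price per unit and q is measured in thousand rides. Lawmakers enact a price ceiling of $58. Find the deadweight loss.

$128000 thousand

In inverse form: demand p = 137 − 0.008q, supply p = 43 + 0.008q.
Competitive equilibrium: 137 − 0.008q = 43 + 0.008q → q* = 5875, p* = 90.
At the ceiling p = 58, quantity supplied = (58 − 43)/0.008 = 1875.
Willingness to pay at q' = 1875: 137 − 0.008·1875 = 122.
Δq = 5875 − 1875 = 4000; wedge = 122 − 58 = 64.
Welfare loss = ½ × 4000 × 64 = $128000 thousand.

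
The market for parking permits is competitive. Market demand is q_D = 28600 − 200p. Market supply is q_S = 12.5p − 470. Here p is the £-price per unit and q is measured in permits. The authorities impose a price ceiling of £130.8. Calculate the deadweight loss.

£239.06

In inverse form: demand p = 143 − 0.005q, supply p = 37.6 + 0.08q.
Competitive equilibrium: 143 − 0.005q = 37.6 + 0.08q → q* = 1240, p* = 136.8.
At the ceiling p = 130.8, quantity supplied = (130.8 − 37.6)/0.08 = 1165.
Willingness to pay at q' = 1165: 143 − 0.005·1165 = 137.175.
Δq = 1240 − 1165 = 75; wedge = 137.175 − 130.8 = 6.375.
Deadweight loss = ½ × 75 × 6.375 = £239.06.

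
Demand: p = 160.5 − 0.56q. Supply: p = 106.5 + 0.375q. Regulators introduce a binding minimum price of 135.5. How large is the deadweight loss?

Competitive equilibrium: 160.5 − 0.56q = 106.5 + 0.375q → q* = 57.754, p* = 128.1578.
At the floor p = 135.5, quantity demanded = (160.5 − 135.5)/0.56 = 44.6429.
Sellers' marginal cost at q' = 44.6429: 106.5 + 0.375·44.6429 = 123.2411.
Δq = 57.754 − 44.6429 = 13.1111; wedge = 135.5 − 123.2411 = 12.2589.
DWL = ½ × 13.1111 × 12.2589 = 80.36.

80.36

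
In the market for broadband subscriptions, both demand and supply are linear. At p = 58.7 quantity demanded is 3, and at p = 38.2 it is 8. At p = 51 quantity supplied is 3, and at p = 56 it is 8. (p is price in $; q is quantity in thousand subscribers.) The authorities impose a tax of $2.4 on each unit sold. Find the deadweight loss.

$0.56 thousand

Demand slope = (38.2 − 58.7)/(8 − 3) = −4.1, so p = 71 − 4.1q.
Supply slope = (56 − 51)/(8 − 3) = 1, so p = 48 + q.
Competitive equilibrium: 71 − 4.1q = 48 + q → q* = 4.5098, p* = 52.5098.
With the tax, the buyer price exceeds the seller price by 2.4: (71 − 4.1q) − (48 + q) = 2.4 → q' = 4.0392.
Δq = 4.5098 − 4.0392 = 0.4706; the wedge equals the tax, 2.4.
The triangle = ½ × 0.4706 × 2.4 = $0.56 thousand.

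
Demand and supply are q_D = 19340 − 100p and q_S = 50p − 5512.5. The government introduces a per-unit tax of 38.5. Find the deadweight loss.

24704.17

In inverse form: demand p = 193.4 − 0.01q, supply p = 110.25 + 0.02q.
Competitive equilibrium: 193.4 − 0.01q = 110.25 + 0.02q → q* = 2771.6667, p* = 165.6833.
With the tax, the buyer price exceeds the seller price by 38.5: (193.4 − 0.01q) − (110.25 + 0.02q) = 38.5 → q' = 1488.3333.
Δq = 2771.6667 − 1488.3333 = 1283.3334; the wedge equals the tax, 38.5.
Welfare loss = ½ × 1283.3334 × 38.5 = 24704.17.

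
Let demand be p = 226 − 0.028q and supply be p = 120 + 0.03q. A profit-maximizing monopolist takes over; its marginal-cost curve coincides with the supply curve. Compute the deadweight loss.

Competitive equilibrium: 226 − 0.028q = 120 + 0.03q → q* = 1827.58621, p* = 174.82759.
Marginal revenue: MR = 226 − 0.056q. Set MR = MC: 226 − 0.056q = 120 + 0.03q → q_m = 1232.55814.
Price p_m = 226 − 0.028·1232.55814 = 191.48837; MC(q_m) = 120 + 0.03·1232.55814 = 156.97674.
Competitive q* = 1827.58621, so Δq = 595.02807; wedge = 191.48837 − 156.97674 = 34.51163.
DWL = ½ × 595.02807 × 34.51163 = 10267.69.

10267.69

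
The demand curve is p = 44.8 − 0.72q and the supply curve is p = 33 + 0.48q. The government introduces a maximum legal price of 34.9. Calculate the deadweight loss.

Competitive equilibrium: 44.8 − 0.72q = 33 + 0.48q → q* = 9.8333, p* = 37.72.
At the ceiling p = 34.9, quantity supplied = (34.9 − 33)/0.48 = 3.9583.
Willingness to pay at q' = 3.9583: 44.8 − 0.72·3.9583 = 41.95.
Δq = 9.8333 − 3.9583 = 5.875; wedge = 41.95 − 34.9 = 7.05.
DWL = ½ × 5.875 × 7.05 = 20.71.

20.71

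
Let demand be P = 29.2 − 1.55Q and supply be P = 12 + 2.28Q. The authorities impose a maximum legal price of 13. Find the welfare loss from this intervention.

31.45

Competitive equilibrium: 29.2 − 1.55Q = 12 + 2.28Q → Q* = 4.4909, P* = 22.2392.
At the ceiling P = 13, quantity supplied = (13 − 12)/2.28 = 0.4386.
Willingness to pay at Q' = 0.4386: 29.2 − 1.55·0.4386 = 28.5202.
ΔQ = 4.4909 − 0.4386 = 4.0523; wedge = 28.5202 − 13 = 15.5202.
Welfare loss = ½ × 4.0523 × 15.5202 = 31.45.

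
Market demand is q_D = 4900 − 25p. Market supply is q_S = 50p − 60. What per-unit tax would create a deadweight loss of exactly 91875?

In inverse form: demand p = 196 − 0.04q, supply p = 1.2 + 0.02q.
Competitive equilibrium: 196 − 0.04q = 1.2 + 0.02q → q* = 3246.6667, p* = 66.1333.
A tax t gives Δq = t/0.06 and wedge t, so DWL = t²/0.12.
t²/0.12 = 91875 → t² = 11025 → t = 105.

105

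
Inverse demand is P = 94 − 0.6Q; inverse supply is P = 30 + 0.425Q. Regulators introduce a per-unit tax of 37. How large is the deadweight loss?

Competitive equilibrium: 94 − 0.6Q = 30 + 0.425Q → Q* = 62.439, P* = 56.5366.
With the tax, the buyer price exceeds the seller price by 37: (94 − 0.6Q) − (30 + 0.425Q) = 37 → Q' = 26.3415.
ΔQ = 62.439 − 26.3415 = 36.0975; the wedge equals the tax, 37.
DWL = ½ × 36.0975 × 37 = 667.80.

667.80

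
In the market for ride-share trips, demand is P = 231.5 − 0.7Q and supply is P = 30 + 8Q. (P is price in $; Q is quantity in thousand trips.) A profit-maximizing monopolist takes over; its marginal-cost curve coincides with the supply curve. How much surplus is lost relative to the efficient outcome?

Competitive equilibrium: 231.5 − 0.7Q = 30 + 8Q → Q* = 23.1609, P* = 215.2874.
Marginal revenue: MR = 231.5 − 1.4Q. Set MR = MC: 231.5 − 1.4Q = 30 + 8Q → Q_m = 21.4362.
Price P_m = 231.5 − 0.7·21.4362 = 216.4947; MC(Q_m) = 30 + 8·21.4362 = 201.4896.
Competitive Q* = 23.1609, so ΔQ = 1.7247; wedge = 216.4947 − 201.4896 = 15.0051.
The triangle = ½ × 1.7247 × 15.0051 = $12.94 thousand.

$12.94 thousand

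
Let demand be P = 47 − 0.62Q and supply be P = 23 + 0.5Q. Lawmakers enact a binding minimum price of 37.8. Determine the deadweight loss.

24.32

Competitive equilibrium: 47 − 0.62Q = 23 + 0.5Q → Q* = 21.4286, P* = 33.7143.
At the floor P = 37.8, quantity demanded = (47 − 37.8)/0.62 = 14.8387.
Sellers' marginal cost at Q' = 14.8387: 23 + 0.5·14.8387 = 30.4194.
ΔQ = 21.4286 − 14.8387 = 6.5899; wedge = 37.8 − 30.4194 = 7.3806.
DWL = ½ × 6.5899 × 7.3806 = 24.32.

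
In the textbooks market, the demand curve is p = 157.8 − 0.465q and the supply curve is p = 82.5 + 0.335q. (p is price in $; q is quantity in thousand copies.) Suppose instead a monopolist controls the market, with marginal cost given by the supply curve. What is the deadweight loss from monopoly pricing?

$478.84 thousand

Competitive equilibrium: 157.8 − 0.465q = 82.5 + 0.335q → q* = 94.125, p* = 114.0319.
Marginal revenue: MR = 157.8 − 0.93q. Set MR = MC: 157.8 − 0.93q = 82.5 + 0.335q → q_m = 59.5257.
Price p_m = 157.8 − 0.465·59.5257 = 130.1205; MC(q_m) = 82.5 + 0.335·59.5257 = 102.4411.
Competitive q* = 94.125, so Δq = 34.5993; wedge = 130.1205 − 102.4411 = 27.6794.
The triangle = ½ × 34.5993 × 27.6794 = $478.84 thousand.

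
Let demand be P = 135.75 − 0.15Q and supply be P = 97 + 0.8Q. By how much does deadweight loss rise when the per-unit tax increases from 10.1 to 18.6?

128.39

Competitive equilibrium: 135.75 − 0.15Q = 97 + 0.8Q → Q* = 40.7895, P* = 129.6316.
For a per-unit tax t: ΔQ = t/0.95, so DWL = ½·t·(t/0.95) = t²/1.9.
At t = 10.1: DWL = 53.6895. At t = 18.6: DWL = 182.0842.
Increase = 182.0842 − 53.6895 = 128.39.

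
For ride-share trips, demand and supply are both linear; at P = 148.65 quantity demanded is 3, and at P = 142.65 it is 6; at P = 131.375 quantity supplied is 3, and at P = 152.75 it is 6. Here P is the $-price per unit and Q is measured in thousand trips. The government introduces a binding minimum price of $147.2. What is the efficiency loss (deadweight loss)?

$6.23 thousand

Demand slope = (142.65 − 148.65)/(6 − 3) = −2, so P = 154.65 − 2Q.
Supply slope = (152.75 − 131.375)/(6 − 3) = 7.125, so P = 110 + 7.125Q.
Competitive equilibrium: 154.65 − 2Q = 110 + 7.125Q → Q* = 4.8932, P* = 144.8637.
At the floor P = 147.2, quantity demanded = (154.65 − 147.2)/2 = 3.725.
Sellers' marginal cost at Q' = 3.725: 110 + 7.125·3.725 = 136.5406.
ΔQ = 4.8932 − 3.725 = 1.1682; wedge = 147.2 − 136.5406 = 10.6594.
DWL = ½ × 1.1682 × 10.6594 = $6.23 thousand.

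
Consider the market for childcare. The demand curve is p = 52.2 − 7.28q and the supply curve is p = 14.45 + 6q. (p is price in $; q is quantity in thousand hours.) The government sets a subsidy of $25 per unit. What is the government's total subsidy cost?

Competitive equilibrium: 52.2 − 7.28q = 14.45 + 6q → q* = 2.8426, p* = 31.5057.
The subsidy lowers effective supply by 25: p = 6q − 10.55.
New quantity: 52.2 − 7.28q = 6q − 10.55 → q' = 4.7252.
Total subsidy cost = 25 × 4.7252 = $118.13 thousand.

$118.13 thousand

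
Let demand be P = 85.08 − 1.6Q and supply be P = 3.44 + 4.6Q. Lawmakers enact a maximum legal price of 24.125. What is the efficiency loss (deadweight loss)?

233.08

Competitive equilibrium: 85.08 − 1.6Q = 3.44 + 4.6Q → Q* = 13.1677, P* = 64.0116.
At the ceiling P = 24.125, quantity supplied = (24.125 − 3.44)/4.6 = 4.4967.
Willingness to pay at Q' = 4.4967: 85.08 − 1.6·4.4967 = 77.8853.
ΔQ = 13.1677 − 4.4967 = 8.671; wedge = 77.8853 − 24.125 = 53.7603.
The triangle = ½ × 8.671 × 53.7603 = 233.08.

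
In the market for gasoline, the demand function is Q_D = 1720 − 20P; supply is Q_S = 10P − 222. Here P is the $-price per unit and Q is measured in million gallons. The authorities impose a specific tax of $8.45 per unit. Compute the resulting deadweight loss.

$238.01 million

In inverse form: demand P = 86 − 0.05Q, supply P = 22.2 + 0.1Q.
Competitive equilibrium: 86 − 0.05Q = 22.2 + 0.1Q → Q* = 425.3333, P* = 64.7333.
With the tax, the buyer price exceeds the seller price by 8.45: (86 − 0.05Q) − (22.2 + 0.1Q) = 8.45 → Q' = 369.
ΔQ = 425.3333 − 369 = 56.3333; the wedge equals the tax, 8.45.
Deadweight loss = ½ × 56.3333 × 8.45 = $238.01 million.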